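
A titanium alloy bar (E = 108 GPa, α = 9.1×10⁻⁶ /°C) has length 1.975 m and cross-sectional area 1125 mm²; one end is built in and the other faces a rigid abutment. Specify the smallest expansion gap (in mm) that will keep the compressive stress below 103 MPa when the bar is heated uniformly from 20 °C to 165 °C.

g ≈ 0.722 mm

With no wall the bar would lengthen by αΔT L = 9.1×10⁻⁶ × 145 × 1975 = 2.606 mm.
A stress of 103 MPa corresponds to the wall pushing the bar back by σL/E = 103×1975/(108×10³) = 1.884 mm.
So the gap has to take up the difference, g_min = δ_free − σL/E = 2.606 − 1.884 = 0.7224 mm.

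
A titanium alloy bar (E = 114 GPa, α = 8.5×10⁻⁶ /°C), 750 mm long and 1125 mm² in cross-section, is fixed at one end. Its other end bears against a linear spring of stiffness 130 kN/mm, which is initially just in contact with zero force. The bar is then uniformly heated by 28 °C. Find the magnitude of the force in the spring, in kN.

P ≈ 13.2 kN

Free thermal expansion: δ_free = αΔT L = 8.5×10⁻⁶ × 28 × 750 = 0.1785 mm.
Let P be the compressive force at the spring. The bar shortens elastically by PL/(AE) and the spring compresses by P/k; together these equal δ_free.
So P = δ_free / [L/(AE) + 1/k] = 0.1785 / [ 750/(1125×114×10³) + 1/(130×10³) ].
P = 0.1785 / 1.354×10⁻⁵ = 13180 N.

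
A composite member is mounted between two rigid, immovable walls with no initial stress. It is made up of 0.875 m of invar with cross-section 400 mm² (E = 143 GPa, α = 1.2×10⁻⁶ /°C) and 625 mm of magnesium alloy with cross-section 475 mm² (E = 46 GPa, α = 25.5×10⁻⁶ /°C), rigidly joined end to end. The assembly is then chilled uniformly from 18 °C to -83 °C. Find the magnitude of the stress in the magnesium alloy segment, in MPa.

σ ≈ 82.3 MPa (tensile)

Free thermal contraction of the whole bar: Σ αᵢΔT Lᵢ = 1.2×10⁻⁶×101×875 + 25.5×10⁻⁶×101×625 = 1.716 mm.
Since the ends are fixed, an axial force P builds up, equal in every segment, with P · Σ Lᵢ/(AᵢEᵢ) = δ_free.
The series flexibility is Σ Lᵢ/(AᵢEᵢ) = 875/(400×143×10³) + 625/(475×46×10³) = 4.39×10⁻⁵ mm/N.
Hence P = δ_free / Σ(L/AE) = 1.716/4.39×10⁻⁵ = 39.08 kN (tensile).
σ_{magnesium alloy} = P / A = 39080 / 475 = 82.28 MPa.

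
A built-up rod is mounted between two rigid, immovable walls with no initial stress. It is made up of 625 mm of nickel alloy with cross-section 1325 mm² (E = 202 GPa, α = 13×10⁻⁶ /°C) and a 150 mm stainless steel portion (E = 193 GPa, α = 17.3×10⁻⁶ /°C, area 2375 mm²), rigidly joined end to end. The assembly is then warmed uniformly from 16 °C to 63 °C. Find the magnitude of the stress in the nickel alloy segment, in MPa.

Free thermal expansion of the whole bar: Σ αᵢΔT Lᵢ = 13×10⁻⁶×47×625 + 17.3×10⁻⁶×47×150 = 0.5038 mm.
Since the ends are fixed, an axial force P builds up, equal in every segment, with P · Σ Lᵢ/(AᵢEᵢ) = δ_free.
The series flexibility is Σ Lᵢ/(AᵢEᵢ) = 625/(1325×202×10³) + 150/(2375×193×10³) = 2.662×10⁻⁶ mm/N.
Hence P = δ_free / Σ(L/AE) = 0.5038/2.662×10⁻⁶ = 189.2 kN (compressive).
σ_{nickel alloy} = P / A = 189200 / 1325 = 142.8 MPa.

σ ≈ 143 MPa (compressive)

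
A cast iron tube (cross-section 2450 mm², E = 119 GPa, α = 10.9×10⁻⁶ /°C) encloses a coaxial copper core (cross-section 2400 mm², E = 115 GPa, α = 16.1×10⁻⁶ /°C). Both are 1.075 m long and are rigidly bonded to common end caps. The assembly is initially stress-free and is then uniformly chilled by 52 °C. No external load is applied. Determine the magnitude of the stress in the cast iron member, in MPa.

σ ≈ 15.6 MPa (compressive)

Both members must finish at the same length. With the larger α, the copper tends to over-contract; the plates restrain it, putting the copper in tension and the cast iron in compression. With no external load the two internal forces are equal and opposite, magnitude P.
Equating the net (thermal + elastic) strains gives |α₁ − α₂|·ΔT = P·[1/(A₁E₁) + 1/(A₂E₂)].
|α₁ − α₂|·ΔT = 5.2×10⁻⁶ × 52 = 0.0002704.
1/(A₁E₁) + 1/(A₂E₂) = 1/(2450×119×10³) + 1/(2400×115×10³) = 7.053×10⁻⁹ N⁻¹.
P = 0.0002704 / 7.053×10⁻⁹ = 38340 N = 38.34 kN.
σ_{cast iron} = P/A₁ = 38340/2450 = 15.65 MPa, compressive.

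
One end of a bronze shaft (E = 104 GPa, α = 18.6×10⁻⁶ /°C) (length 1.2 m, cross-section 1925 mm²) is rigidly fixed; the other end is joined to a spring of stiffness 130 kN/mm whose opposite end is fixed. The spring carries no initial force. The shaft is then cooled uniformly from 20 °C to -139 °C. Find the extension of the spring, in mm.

Free thermal contraction: δ_free = αΔT L = 18.6×10⁻⁶ × 159 × 1200 = 3.549 mm.
Let P be the tensile force in the spring. The shaft extends elastically by PL/(AE) and the spring stretches by P/k; together these equal δ_free.
P [ L/(AE) + 1/k ] = δ_free → P [ 1200/(1925×104×10³) + 1/(130×10³) ] = 3.549.
P = 3.549 / 1.369×10⁻⁵ = 259300 N.
Spring extension = P/k = 259300/(130×10³) = 1.995 mm.

δ ≈ 1.99 mm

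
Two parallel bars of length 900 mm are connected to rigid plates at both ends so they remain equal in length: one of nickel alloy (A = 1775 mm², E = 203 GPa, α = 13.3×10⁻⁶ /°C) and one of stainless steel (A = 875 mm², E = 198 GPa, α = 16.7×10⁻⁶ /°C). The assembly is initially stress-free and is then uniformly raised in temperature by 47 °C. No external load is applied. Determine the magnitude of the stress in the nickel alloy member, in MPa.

σ ≈ 10.5 MPa (tensile)

The stainless steel has the larger α, so on heating it would change length more than the nickel alloy if both were free. The rigid plates force a common final length, so the stainless steel is put into compression and the nickel alloy into tension, with equal and opposite forces P (no external load).
Compatibility of the two members (thermal + elastic change equal): (α₁ − α₂)ΔT = P·[1/(A₁E₁) + 1/(A₂E₂)].
|α₁ − α₂|·ΔT = 3.4×10⁻⁶ × 47 = 0.0001598.
1/(A₁E₁) + 1/(A₂E₂) = 1/(1775×203×10³) + 1/(875×198×10³) = 8.547×10⁻⁹ N⁻¹.
So P = 0.0001598 / 8.547×10⁻⁹ = 18.7 kN.
σ_{nickel alloy} = P/A₁ = 18700/1775 = 10.53 MPa, tensile.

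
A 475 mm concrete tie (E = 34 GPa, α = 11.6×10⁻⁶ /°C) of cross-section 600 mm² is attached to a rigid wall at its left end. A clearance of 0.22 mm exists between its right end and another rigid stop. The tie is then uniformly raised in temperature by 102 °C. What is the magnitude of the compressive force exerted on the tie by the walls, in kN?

Free thermal elongation = αΔT L = 11.6×10⁻⁶ × 102 × 475 = 0.562 mm.
This exceeds the 0.22 mm gap, so the wall pushes back. The portion of expansion that must be recovered elastically is δ_free − gap = 0.562 − 0.22 = 0.342 mm.
So σ = E(δ_free − g)/L = 34×10³ × 0.342/475 = 24.48 MPa.
P = σA = 24.48 × 600 = 14.69 kN.

P ≈ 14.7 kN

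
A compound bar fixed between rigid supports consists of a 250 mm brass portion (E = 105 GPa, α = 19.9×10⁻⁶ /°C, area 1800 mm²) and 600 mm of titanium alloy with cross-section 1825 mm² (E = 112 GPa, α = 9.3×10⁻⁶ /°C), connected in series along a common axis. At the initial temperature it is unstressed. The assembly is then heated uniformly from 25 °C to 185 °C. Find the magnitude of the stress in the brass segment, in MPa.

With the walls removed the bar would change length by δ_free = Σ αᵢΔT Lᵢ = 19.9×10⁻⁶×160×250 + 9.3×10⁻⁶×160×600 = 1.689 mm.
The rigid supports impose zero overall length change; the single axial force P common to all segments must satisfy P Σ Lᵢ/(AᵢEᵢ) = δ_free.
The series flexibility is Σ Lᵢ/(AᵢEᵢ) = 250/(1800×105×10³) + 600/(1825×112×10³) = 4.258×10⁻⁶ mm/N.
P = 1.689 / 4.258×10⁻⁶ = 396600 N = 396.6 kN, compressive.
σ_{brass} = P / A = 396600 / 1800 = 220.3 MPa.

σ ≈ 220 MPa (compressive)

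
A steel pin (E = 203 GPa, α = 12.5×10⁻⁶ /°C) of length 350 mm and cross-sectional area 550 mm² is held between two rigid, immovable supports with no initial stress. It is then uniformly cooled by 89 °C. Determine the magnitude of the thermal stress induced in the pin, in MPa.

Because both ends are immovable the net strain is zero, and the suppressed thermal strain is αΔT = 12.5×10⁻⁶ × 89 = 1112.5×10⁻⁶.
Hence σ = E·αΔT = 203×10³ × 1112.5×10⁻⁶ = 225.8 MPa, tensile.

σ ≈ 226 MPa (tensile)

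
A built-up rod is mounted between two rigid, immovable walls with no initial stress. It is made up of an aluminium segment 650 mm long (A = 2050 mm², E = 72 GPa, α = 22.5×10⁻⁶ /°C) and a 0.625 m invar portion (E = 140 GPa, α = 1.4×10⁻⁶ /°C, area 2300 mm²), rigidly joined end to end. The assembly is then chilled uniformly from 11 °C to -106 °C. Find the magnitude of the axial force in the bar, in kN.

P ≈ 286 kN (tensile)

If the supports were absent, the total length change would be Σ αᵢΔT Lᵢ = 22.5×10⁻⁶×117×650 + 1.4×10⁻⁶×117×625 = 1.813 mm.
Since the ends are fixed, an axial force P builds up, equal in every segment, with P · Σ Lᵢ/(AᵢEᵢ) = δ_free.
Σ Lᵢ/(AᵢEᵢ) = 650/(2050×72×10³) + 625/(2300×140×10³) = 6.345×10⁻⁶ mm/N.
Hence P = δ_free / Σ(L/AE) = 1.813/6.345×10⁻⁶ = 285.8 kN (tensile).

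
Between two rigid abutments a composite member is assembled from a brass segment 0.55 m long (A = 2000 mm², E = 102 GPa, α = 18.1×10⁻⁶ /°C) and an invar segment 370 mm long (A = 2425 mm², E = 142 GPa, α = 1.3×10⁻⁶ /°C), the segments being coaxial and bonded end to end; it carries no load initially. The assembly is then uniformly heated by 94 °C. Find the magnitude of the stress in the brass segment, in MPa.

Free thermal expansion of the whole bar: Σ αᵢΔT Lᵢ = 18.1×10⁻⁶×94×550 + 1.3×10⁻⁶×94×370 = 0.981 mm.
The rigid supports impose zero overall length change; the single axial force P common to all segments must satisfy P Σ Lᵢ/(AᵢEᵢ) = δ_free.
Σ Lᵢ/(AᵢEᵢ) = 550/(2000×102×10³) + 370/(2425×142×10³) = 3.771×10⁻⁶ mm/N.
P = 0.981 / 3.771×10⁻⁶ = 260200 N = 260.2 kN, compressive.
σ_{brass} = P / A = 260200 / 2000 = 130.1 MPa.

σ ≈ 130 MPa (compressive)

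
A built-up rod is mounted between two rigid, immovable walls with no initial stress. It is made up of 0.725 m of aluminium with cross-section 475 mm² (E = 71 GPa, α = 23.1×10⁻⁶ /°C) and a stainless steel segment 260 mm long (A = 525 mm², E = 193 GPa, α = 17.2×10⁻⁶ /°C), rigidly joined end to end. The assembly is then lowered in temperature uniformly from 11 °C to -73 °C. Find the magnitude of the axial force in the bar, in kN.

Free thermal contraction of the whole bar: Σ αᵢΔT Lᵢ = 23.1×10⁻⁶×84×725 + 17.2×10⁻⁶×84×260 = 1.782 mm.
Since the ends are fixed, an axial force P builds up, equal in every segment, with P · Σ Lᵢ/(AᵢEᵢ) = δ_free.
The series flexibility is Σ Lᵢ/(AᵢEᵢ) = 725/(475×71×10³) + 260/(525×193×10³) = 2.406×10⁻⁵ mm/N.
So P = 1.782 / 2.406×10⁻⁵ = 74.07 kN, tensile.

P ≈ 74.1 kN (tensile)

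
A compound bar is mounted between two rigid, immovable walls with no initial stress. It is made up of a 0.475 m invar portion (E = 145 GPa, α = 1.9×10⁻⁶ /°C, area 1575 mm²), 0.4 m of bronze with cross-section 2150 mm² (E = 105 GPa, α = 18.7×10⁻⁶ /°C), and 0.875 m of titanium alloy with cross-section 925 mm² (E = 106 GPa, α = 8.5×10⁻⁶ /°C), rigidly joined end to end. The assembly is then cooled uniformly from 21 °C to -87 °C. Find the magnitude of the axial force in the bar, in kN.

P ≈ 134 kN (tensile)

If the supports were absent, the total length change would be Σ αᵢΔT Lᵢ = 1.9×10⁻⁶×108×475 + 18.7×10⁻⁶×108×400 + 8.5×10⁻⁶×108×875 = 1.709 mm.
Since the ends are fixed, an axial force P builds up, equal in every segment, with P · Σ Lᵢ/(AᵢEᵢ) = δ_free.
Σ Lᵢ/(AᵢEᵢ) = 475/(1575×145×10³) + 400/(2150×105×10³) + 875/(925×106×10³) = 1.278×10⁻⁵ mm/N.
So P = 1.709 / 1.278×10⁻⁵ = 133.7 kN, tensile.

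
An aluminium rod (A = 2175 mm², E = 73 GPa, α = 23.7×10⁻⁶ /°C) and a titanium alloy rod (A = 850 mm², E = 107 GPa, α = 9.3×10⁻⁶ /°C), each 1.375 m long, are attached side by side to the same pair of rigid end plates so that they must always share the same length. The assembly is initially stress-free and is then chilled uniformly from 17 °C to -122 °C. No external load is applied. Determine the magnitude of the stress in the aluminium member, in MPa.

Equilibrium of a rigid end plate with no external load gives equal and opposite internal forces ±P in the two members. Since α_{aluminium} > α_{titanium alloy}, cooling drives the aluminium into tension and the titanium alloy into compression.
Setting the final lengths equal and cancelling L: (α₁ − α₂)ΔT = P/(A₁E₁) + P/(A₂E₂).
|α₁ − α₂|·ΔT = 14.4×10⁻⁶ × 139 = 0.002002.
1/(A₁E₁) + 1/(A₂E₂) = 1/(2175×73×10³) + 1/(850×107×10³) = 1.729×10⁻⁸ N⁻¹.
P = 0.002002 / 1.729×10⁻⁸ = 115700 N = 115.7 kN.
σ_{aluminium} = P/A₁ = 115700/2175 = 53.22 MPa, tensile.

σ ≈ 53.2 MPa (tensile)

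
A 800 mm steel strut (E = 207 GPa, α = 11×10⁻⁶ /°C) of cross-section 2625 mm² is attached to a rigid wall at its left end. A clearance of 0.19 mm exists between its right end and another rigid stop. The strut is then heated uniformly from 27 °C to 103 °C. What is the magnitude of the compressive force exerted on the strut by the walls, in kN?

If the wall were absent the strut would grow by αΔT L = 11×10⁻⁶ × 76 × 800 = 0.6688 mm.
After closing the 0.19 mm clearance, 0.6688 − 0.19 = 0.4788 mm of expansion remains to be suppressed by the wall.
Compatibility: PL/(AE) = 0.4788 mm, so σ = P/A = E × (0.4788/800) = 123.9 MPa.
P = σA = 123.9 × 2625 = 325.2 kN.

P ≈ 325 kN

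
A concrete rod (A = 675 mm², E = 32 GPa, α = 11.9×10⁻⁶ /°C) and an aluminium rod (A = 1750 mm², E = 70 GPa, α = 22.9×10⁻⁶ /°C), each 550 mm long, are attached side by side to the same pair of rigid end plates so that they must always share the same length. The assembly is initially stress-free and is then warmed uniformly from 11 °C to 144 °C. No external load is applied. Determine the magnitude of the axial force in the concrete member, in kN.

Both members must finish at the same length. With the larger α, the aluminium tends to over-expand; the plates restrain it, putting the aluminium in compression and the concrete in tension. With no external load the two internal forces are equal and opposite, magnitude P.
Equating the net (thermal + elastic) strains gives |α₁ − α₂|·ΔT = P·[1/(A₁E₁) + 1/(A₂E₂)].
|α₁ − α₂|·ΔT = 11×10⁻⁶ × 133 = 0.001463.
1/(A₁E₁) + 1/(A₂E₂) = 1/(675×32×10³) + 1/(1750×70×10³) = 5.446×10⁻⁸ N⁻¹.
So P = 0.001463 / 5.446×10⁻⁸ = 26.86 kN.

P ≈ 26.9 kN (tensile in the concrete)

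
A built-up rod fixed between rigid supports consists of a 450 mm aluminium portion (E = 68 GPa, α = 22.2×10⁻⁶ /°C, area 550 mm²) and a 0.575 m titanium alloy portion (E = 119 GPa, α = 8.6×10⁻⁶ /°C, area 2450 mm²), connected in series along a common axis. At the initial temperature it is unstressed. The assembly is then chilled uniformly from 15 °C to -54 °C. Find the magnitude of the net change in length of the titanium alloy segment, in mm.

If the supports were absent, the total length change would be Σ αᵢΔT Lᵢ = 22.2×10⁻⁶×69×450 + 8.6×10⁻⁶×69×575 = 1.031 mm.
The rigid supports impose zero overall length change; the single axial force P common to all segments must satisfy P Σ Lᵢ/(AᵢEᵢ) = δ_free.
Σ Lᵢ/(AᵢEᵢ) = 450/(550×68×10³) + 575/(2450×119×10³) = 1.4×10⁻⁵ mm/N.
So P = 1.031 / 1.4×10⁻⁵ = 73.59 kN, tensile.
For the titanium alloy segment, free thermal change = 8.6×10⁻⁶×69×575 = 0.3412 mm and elastic change from P = 73590×575/(2450×119×10³) = 0.1451 mm; these oppose, so the net change is 0.196 mm (segment shortens).

|ΔL| ≈ 0.196 mm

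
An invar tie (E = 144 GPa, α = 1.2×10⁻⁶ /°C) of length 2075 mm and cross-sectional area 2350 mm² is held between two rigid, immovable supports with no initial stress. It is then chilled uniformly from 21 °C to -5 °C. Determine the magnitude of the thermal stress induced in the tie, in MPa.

Because both ends are immovable the net strain is zero, and the suppressed thermal strain is αΔT = 1.2×10⁻⁶ × 26 = 31.2×10⁻⁶.
Hence σ = E·αΔT = 144×10³ × 31.2×10⁻⁶ = 4.493 MPa, tensile.

σ ≈ 4.49 MPa (tensile)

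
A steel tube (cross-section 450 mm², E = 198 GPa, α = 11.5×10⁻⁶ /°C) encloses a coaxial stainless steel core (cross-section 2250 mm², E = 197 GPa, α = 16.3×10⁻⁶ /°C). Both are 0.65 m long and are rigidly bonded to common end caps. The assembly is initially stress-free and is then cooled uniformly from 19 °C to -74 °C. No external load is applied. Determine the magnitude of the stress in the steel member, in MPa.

Equilibrium of a rigid end plate with no external load gives equal and opposite internal forces ±P in the two members. Since α_{stainless steel} > α_{steel}, cooling drives the stainless steel into tension and the steel into compression.
Compatibility of the two members (thermal + elastic change equal): (α₁ − α₂)ΔT = P·[1/(A₁E₁) + 1/(A₂E₂)].
|α₁ − α₂|·ΔT = 4.8×10⁻⁶ × 93 = 0.0004464.
1/(A₁E₁) + 1/(A₂E₂) = 1/(450×198×10³) + 1/(2250×197×10³) = 1.348×10⁻⁸ N⁻¹.
P = 0.0004464 / 1.348×10⁻⁸ = 33120 N = 33.12 kN.
σ_{steel} = P/A₁ = 33120/450 = 73.59 MPa, compressive.

σ ≈ 73.6 MPa (compressive)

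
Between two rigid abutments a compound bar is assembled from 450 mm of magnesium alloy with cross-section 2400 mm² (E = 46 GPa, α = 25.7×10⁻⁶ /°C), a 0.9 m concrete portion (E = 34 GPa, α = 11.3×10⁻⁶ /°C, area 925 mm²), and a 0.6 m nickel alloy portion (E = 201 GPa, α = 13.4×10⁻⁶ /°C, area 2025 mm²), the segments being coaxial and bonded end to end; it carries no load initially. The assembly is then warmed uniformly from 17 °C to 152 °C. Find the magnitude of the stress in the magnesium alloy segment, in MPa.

σ ≈ 49 MPa (compressive)

With the walls removed the bar would change length by δ_free = Σ αᵢΔT Lᵢ = 25.7×10⁻⁶×135×450 + 11.3×10⁻⁶×135×900 + 13.4×10⁻⁶×135×600 = 4.02 mm.
The rigid supports impose zero overall length change; the single axial force P common to all segments must satisfy P Σ Lᵢ/(AᵢEᵢ) = δ_free.
The series flexibility is Σ Lᵢ/(AᵢEᵢ) = 450/(2400×46×10³) + 900/(925×34×10³) + 600/(2025×201×10³) = 3.417×10⁻⁵ mm/N.
Hence P = δ_free / Σ(L/AE) = 4.02/3.417×10⁻⁵ = 117.6 kN (compressive).
σ_{magnesium alloy} = P / A = 117600 / 2400 = 49.02 MPa.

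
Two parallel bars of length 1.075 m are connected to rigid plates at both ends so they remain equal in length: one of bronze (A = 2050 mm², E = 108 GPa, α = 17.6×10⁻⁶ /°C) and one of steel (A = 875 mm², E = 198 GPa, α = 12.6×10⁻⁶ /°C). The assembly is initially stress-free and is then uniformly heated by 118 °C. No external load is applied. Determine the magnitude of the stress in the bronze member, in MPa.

Both members must finish at the same length. With the larger α, the bronze tends to over-expand; the plates restrain it, putting the bronze in compression and the steel in tension. With no external load the two internal forces are equal and opposite, magnitude P.
Equating the net (thermal + elastic) strains gives |α₁ − α₂|·ΔT = P·[1/(A₁E₁) + 1/(A₂E₂)].
|α₁ − α₂|·ΔT = 5×10⁻⁶ × 118 = 0.00059.
1/(A₁E₁) + 1/(A₂E₂) = 1/(2050×108×10³) + 1/(875×198×10³) = 1.029×10⁻⁸ N⁻¹.
P = 0.00059 / 1.029×10⁻⁸ = 57340 N = 57.34 kN.
σ_{bronze} = P/A₁ = 57340/2050 = 27.97 MPa, compressive.

σ ≈ 28 MPa (compressive)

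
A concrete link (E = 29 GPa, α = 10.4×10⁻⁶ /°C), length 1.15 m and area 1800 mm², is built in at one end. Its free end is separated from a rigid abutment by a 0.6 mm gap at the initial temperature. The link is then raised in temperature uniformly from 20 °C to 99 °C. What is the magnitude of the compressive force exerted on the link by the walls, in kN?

P ≈ 15.7 kN

Free thermal elongation = αΔT L = 10.4×10⁻⁶ × 79 × 1150 = 0.9448 mm.
After closing the 0.6 mm clearance, 0.9448 − 0.6 = 0.3448 mm of expansion remains to be suppressed by the wall.
That suppressed elongation corresponds to σ = E·Δ/L = 29×10³ × 0.3448/1150 = 8.696 MPa.
Force on the wall = σA = 8.696 × 1800 mm² = 15.65 kN.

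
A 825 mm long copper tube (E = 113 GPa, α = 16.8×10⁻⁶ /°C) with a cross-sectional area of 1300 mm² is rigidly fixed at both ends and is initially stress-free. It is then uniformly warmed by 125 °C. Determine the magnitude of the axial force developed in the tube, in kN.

P ≈ 308 kN (compressive)

With zero net strain, σ = E·αΔT = 113 GPa × 16.8×10⁻⁶ × 125 = 237.3 MPa.
Then P = σA = 237.3 × 1300 mm² = 308.5 kN, compressive.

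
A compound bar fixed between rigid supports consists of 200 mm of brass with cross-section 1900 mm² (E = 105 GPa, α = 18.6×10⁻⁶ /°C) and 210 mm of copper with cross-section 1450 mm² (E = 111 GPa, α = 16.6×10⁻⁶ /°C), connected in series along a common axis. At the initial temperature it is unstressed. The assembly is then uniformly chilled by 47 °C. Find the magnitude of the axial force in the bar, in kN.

If the supports were absent, the total length change would be Σ αᵢΔT Lᵢ = 18.6×10⁻⁶×47×200 + 16.6×10⁻⁶×47×210 = 0.3387 mm.
The rigid supports impose zero overall length change; the single axial force P common to all segments must satisfy P Σ Lᵢ/(AᵢEᵢ) = δ_free.
The series flexibility is Σ Lᵢ/(AᵢEᵢ) = 200/(1900×105×10³) + 210/(1450×111×10³) = 2.307×10⁻⁶ mm/N.
P = 0.3387 / 2.307×10⁻⁶ = 146800 N = 146.8 kN, tensile.

P ≈ 147 kN (tensile)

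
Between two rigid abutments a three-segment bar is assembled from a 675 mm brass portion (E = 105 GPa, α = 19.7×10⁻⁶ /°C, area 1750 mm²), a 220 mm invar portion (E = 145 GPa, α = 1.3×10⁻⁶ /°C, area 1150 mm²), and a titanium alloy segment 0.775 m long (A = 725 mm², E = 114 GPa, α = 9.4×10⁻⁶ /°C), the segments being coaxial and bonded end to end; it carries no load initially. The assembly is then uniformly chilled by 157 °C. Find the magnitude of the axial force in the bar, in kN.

Free thermal contraction of the whole bar: Σ αᵢΔT Lᵢ = 19.7×10⁻⁶×157×675 + 1.3×10⁻⁶×157×220 + 9.4×10⁻⁶×157×775 = 3.276 mm.
The rigid supports impose zero overall length change; the single axial force P common to all segments must satisfy P Σ Lᵢ/(AᵢEᵢ) = δ_free.
The series flexibility is Σ Lᵢ/(AᵢEᵢ) = 675/(1750×105×10³) + 220/(1150×145×10³) + 775/(725×114×10³) = 1.437×10⁻⁵ mm/N.
So P = 3.276 / 1.437×10⁻⁵ = 228 kN, tensile.

P ≈ 228 kN (tensile)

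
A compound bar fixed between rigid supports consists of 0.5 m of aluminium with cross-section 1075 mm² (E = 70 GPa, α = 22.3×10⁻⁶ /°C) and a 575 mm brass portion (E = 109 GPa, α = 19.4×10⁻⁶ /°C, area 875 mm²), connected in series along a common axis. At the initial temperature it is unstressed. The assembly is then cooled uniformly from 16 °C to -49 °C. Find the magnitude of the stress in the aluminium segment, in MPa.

Free thermal contraction of the whole bar: Σ αᵢΔT Lᵢ = 22.3×10⁻⁶×65×500 + 19.4×10⁻⁶×65×575 = 1.45 mm.
The rigid supports impose zero overall length change; the single axial force P common to all segments must satisfy P Σ Lᵢ/(AᵢEᵢ) = δ_free.
Σ Lᵢ/(AᵢEᵢ) = 500/(1075×70×10³) + 575/(875×109×10³) = 1.267×10⁻⁵ mm/N.
Hence P = δ_free / Σ(L/AE) = 1.45/1.267×10⁻⁵ = 114.4 kN (tensile).
σ_{aluminium} = P / A = 114400 / 1075 = 106.4 MPa.

σ ≈ 106 MPa (tensile)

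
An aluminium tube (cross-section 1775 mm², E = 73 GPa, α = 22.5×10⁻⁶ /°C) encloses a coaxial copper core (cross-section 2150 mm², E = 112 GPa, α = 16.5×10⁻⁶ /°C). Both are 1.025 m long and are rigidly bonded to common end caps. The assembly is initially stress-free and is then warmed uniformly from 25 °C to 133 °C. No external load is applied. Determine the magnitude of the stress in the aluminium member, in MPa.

Both members must finish at the same length. With the larger α, the aluminium tends to over-expand; the plates restrain it, putting the aluminium in compression and the copper in tension. With no external load the two internal forces are equal and opposite, magnitude P.
Compatibility of the two members (thermal + elastic change equal): (α₁ − α₂)ΔT = P·[1/(A₁E₁) + 1/(A₂E₂)].
|α₁ − α₂|·ΔT = 6×10⁻⁶ × 108 = 0.000648.
1/(A₁E₁) + 1/(A₂E₂) = 1/(1775×73×10³) + 1/(2150×112×10³) = 1.187×10⁻⁸ N⁻¹.
P = 0.000648 / 1.187×10⁻⁸ = 54590 N = 54.59 kN.
σ_{aluminium} = P/A₁ = 54590/1775 = 30.75 MPa, compressive.

σ ≈ 30.8 MPa (compressive)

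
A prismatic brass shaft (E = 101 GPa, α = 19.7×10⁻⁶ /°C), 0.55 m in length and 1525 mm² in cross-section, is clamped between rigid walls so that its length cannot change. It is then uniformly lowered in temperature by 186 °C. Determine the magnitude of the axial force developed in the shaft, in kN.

The ends cannot move, so σ = EαΔT = 101×10³ × 19.7×10⁻⁶ × 186 = 370.1 MPa.
P = AEαΔT = 1525 × 101×10³ × 19.7×10⁻⁶ × 186 = 564.4 kN (tensile).

P ≈ 564 kN (tensile)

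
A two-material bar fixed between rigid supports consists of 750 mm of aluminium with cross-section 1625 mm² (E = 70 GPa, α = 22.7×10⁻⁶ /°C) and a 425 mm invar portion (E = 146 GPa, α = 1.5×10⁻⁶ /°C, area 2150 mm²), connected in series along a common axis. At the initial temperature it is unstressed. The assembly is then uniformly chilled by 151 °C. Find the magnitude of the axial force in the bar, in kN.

P ≈ 336 kN (tensile)

With the walls removed the bar would change length by δ_free = Σ αᵢΔT Lᵢ = 22.7×10⁻⁶×151×750 + 1.5×10⁻⁶×151×425 = 2.667 mm.
The walls prevent any net length change, so an axial force P (same in every segment) develops. Compatibility: P · Σ Lᵢ/(AᵢEᵢ) = δ_free.
The series flexibility is Σ Lᵢ/(AᵢEᵢ) = 750/(1625×70×10³) + 425/(2150×146×10³) = 7.947×10⁻⁶ mm/N.
Hence P = δ_free / Σ(L/AE) = 2.667/7.947×10⁻⁶ = 335.6 kN (tensile).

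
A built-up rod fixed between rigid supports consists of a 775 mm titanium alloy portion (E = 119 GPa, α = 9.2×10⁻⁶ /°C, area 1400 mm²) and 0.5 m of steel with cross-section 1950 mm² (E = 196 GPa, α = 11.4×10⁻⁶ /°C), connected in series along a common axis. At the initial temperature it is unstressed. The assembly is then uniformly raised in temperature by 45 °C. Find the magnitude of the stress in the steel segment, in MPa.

σ ≈ 49.7 MPa (compressive)

With the walls removed the bar would change length by δ_free = Σ αᵢΔT Lᵢ = 9.2×10⁻⁶×45×775 + 11.4×10⁻⁶×45×500 = 0.5774 mm.
Since the ends are fixed, an axial force P builds up, equal in every segment, with P · Σ Lᵢ/(AᵢEᵢ) = δ_free.
The series flexibility is Σ Lᵢ/(AᵢEᵢ) = 775/(1400×119×10³) + 500/(1950×196×10³) = 5.96×10⁻⁶ mm/N.
So P = 0.5774 / 5.96×10⁻⁶ = 96.87 kN, compressive.
σ_{steel} = P / A = 96870 / 1950 = 49.68 MPa.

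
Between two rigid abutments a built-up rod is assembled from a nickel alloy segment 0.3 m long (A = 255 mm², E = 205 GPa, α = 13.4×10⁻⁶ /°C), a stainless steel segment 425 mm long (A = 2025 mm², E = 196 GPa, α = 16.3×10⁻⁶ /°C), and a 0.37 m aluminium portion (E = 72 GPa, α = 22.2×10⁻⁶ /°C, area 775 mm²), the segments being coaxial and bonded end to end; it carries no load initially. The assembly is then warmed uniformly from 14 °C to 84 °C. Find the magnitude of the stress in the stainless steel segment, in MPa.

σ ≈ 49.3 MPa (compressive)

Free thermal expansion of the whole bar: Σ αᵢΔT Lᵢ = 13.4×10⁻⁶×70×300 + 16.3×10⁻⁶×70×425 + 22.2×10⁻⁶×70×370 = 1.341 mm.
Since the ends are fixed, an axial force P builds up, equal in every segment, with P · Σ Lᵢ/(AᵢEᵢ) = δ_free.
The series flexibility is Σ Lᵢ/(AᵢEᵢ) = 300/(255×205×10³) + 425/(2025×196×10³) + 370/(775×72×10³) = 1.344×10⁻⁵ mm/N.
So P = 1.341 / 1.344×10⁻⁵ = 99.8 kN, compressive.
σ_{stainless steel} = P / A = 99800 / 2025 = 49.28 MPa.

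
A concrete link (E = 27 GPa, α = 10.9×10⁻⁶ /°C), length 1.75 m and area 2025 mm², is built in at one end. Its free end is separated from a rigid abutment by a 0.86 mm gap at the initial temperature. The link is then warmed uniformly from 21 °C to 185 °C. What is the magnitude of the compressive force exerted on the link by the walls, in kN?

P ≈ 70.9 kN

Free thermal elongation = αΔT L = 10.9×10⁻⁶ × 164 × 1750 = 3.128 mm.
The gap closes (δ_free > 0.86 mm) and the wall then resists a further 3.128 − 0.86 = 2.268 mm of expansion.
That suppressed elongation corresponds to σ = E·Δ/L = 27×10³ × 2.268/1750 = 35 MPa.
Force on the wall = σA = 35 × 2025 mm² = 70.87 kN.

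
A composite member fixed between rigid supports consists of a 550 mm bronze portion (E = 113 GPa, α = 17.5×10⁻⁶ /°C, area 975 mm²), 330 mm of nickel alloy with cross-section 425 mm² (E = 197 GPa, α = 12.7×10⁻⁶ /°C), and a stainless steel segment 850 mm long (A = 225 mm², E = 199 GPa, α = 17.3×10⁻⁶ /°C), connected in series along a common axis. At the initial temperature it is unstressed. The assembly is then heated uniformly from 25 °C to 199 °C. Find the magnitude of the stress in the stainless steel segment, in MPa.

σ ≈ 790 MPa (compressive)

With the walls removed the bar would change length by δ_free = Σ αᵢΔT Lᵢ = 17.5×10⁻⁶×174×550 + 12.7×10⁻⁶×174×330 + 17.3×10⁻⁶×174×850 = 4.963 mm.
The walls prevent any net length change, so an axial force P (same in every segment) develops. Compatibility: P · Σ Lᵢ/(AᵢEᵢ) = δ_free.
Σ Lᵢ/(AᵢEᵢ) = 550/(975×113×10³) + 330/(425×197×10³) + 850/(225×199×10³) = 2.792×10⁻⁵ mm/N.
So P = 4.963 / 2.792×10⁻⁵ = 177.8 kN, compressive.
σ_{stainless steel} = P / A = 177800 / 225 = 790.1 MPa.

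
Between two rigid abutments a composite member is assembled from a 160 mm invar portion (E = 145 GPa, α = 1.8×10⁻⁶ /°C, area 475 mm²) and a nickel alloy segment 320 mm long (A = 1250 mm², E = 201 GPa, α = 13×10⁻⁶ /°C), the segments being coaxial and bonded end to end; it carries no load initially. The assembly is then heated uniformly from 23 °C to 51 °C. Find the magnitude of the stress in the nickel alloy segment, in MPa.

σ ≈ 27.7 MPa (compressive)

If the supports were absent, the total length change would be Σ αᵢΔT Lᵢ = 1.8×10⁻⁶×28×160 + 13×10⁻⁶×28×320 = 0.1245 mm.
The walls prevent any net length change, so an axial force P (same in every segment) develops. Compatibility: P · Σ Lᵢ/(AᵢEᵢ) = δ_free.
The series flexibility is Σ Lᵢ/(AᵢEᵢ) = 160/(475×145×10³) + 320/(1250×201×10³) = 3.597×10⁻⁶ mm/N.
Hence P = δ_free / Σ(L/AE) = 0.1245/3.597×10⁻⁶ = 34.63 kN (compressive).
σ_{nickel alloy} = P / A = 34630 / 1250 = 27.7 MPa.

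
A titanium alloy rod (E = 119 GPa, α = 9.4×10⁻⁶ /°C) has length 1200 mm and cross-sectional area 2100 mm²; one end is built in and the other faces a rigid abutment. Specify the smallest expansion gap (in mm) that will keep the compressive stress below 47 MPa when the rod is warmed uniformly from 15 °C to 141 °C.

Free expansion if unrestrained: δ_free = αΔT L = 9.4×10⁻⁶ × 126 × 1200 = 1.421 mm.
A stress of 47 MPa corresponds to the wall pushing the rod back by σL/E = 47×1200/(119×10³) = 0.4739 mm.
The gap must absorb the remainder: g_min = 1.421 − 0.4739 = 0.9473 mm.

g ≈ 0.947 mm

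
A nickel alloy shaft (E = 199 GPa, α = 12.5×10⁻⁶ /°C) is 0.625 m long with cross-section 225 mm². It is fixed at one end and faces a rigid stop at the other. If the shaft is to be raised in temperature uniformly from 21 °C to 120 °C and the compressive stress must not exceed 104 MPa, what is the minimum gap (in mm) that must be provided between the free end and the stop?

Free expansion if unrestrained: δ_free = αΔT L = 12.5×10⁻⁶ × 99 × 625 = 0.7734 mm.
At the allowable stress the elastic shortening the wall may impose is σL/E = 104 × 625 / (199×10³) = 0.3266 mm.
The gap must absorb the remainder: g_min = 0.7734 − 0.3266 = 0.4468 mm.

g ≈ 0.447 mm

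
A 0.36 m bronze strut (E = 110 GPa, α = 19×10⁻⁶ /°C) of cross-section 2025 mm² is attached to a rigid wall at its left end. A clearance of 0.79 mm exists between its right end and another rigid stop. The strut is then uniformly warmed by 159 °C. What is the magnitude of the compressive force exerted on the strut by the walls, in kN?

Unrestrained expansion: δ_free = αΔT L = 19×10⁻⁶ × 159 × 360 = 1.088 mm.
After closing the 0.79 mm clearance, 1.088 − 0.79 = 0.2976 mm of expansion remains to be suppressed by the wall.
Compatibility: PL/(AE) = 0.2976 mm, so σ = P/A = E × (0.2976/360) = 90.92 MPa.
Force on the wall = σA = 90.92 × 2025 mm² = 184.1 kN.

P ≈ 184 kN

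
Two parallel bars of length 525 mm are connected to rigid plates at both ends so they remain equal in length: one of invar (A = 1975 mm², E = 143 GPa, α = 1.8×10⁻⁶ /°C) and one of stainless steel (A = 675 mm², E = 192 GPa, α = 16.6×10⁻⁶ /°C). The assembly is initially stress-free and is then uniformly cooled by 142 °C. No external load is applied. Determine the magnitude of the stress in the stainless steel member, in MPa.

σ ≈ 277 MPa (tensile)

Both members must finish at the same length. With the larger α, the stainless steel tends to over-contract; the plates restrain it, putting the stainless steel in tension and the invar in compression. With no external load the two internal forces are equal and opposite, magnitude P.
Compatibility of the two members (thermal + elastic change equal): (α₁ − α₂)ΔT = P·[1/(A₁E₁) + 1/(A₂E₂)].
|α₁ − α₂|·ΔT = 14.8×10⁻⁶ × 142 = 0.002102.
1/(A₁E₁) + 1/(A₂E₂) = 1/(1975×143×10³) + 1/(675×192×10³) = 1.126×10⁻⁸ N⁻¹.
P = 0.002102 / 1.126×10⁻⁸ = 186700 N = 186.7 kN.
σ_{stainless steel} = P/A₂ = 186700/675 = 276.6 MPa, tensile.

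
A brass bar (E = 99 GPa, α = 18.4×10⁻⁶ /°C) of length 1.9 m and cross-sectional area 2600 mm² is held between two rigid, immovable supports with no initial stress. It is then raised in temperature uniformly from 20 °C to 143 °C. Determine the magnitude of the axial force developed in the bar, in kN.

P ≈ 583 kN (compressive)

With zero net strain, σ = E·αΔT = 99 GPa × 18.4×10⁻⁶ × 123 = 224.1 MPa.
P = AEαΔT = 2600 × 99×10³ × 18.4×10⁻⁶ × 123 = 582.5 kN (compressive).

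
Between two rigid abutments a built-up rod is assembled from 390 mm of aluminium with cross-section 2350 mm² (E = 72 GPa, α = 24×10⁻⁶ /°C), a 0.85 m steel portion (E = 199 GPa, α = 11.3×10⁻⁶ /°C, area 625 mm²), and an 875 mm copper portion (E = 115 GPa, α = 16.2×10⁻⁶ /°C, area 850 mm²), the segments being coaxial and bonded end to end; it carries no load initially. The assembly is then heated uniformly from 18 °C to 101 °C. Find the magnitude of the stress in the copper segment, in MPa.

Free thermal expansion of the whole bar: Σ αᵢΔT Lᵢ = 24×10⁻⁶×83×390 + 11.3×10⁻⁶×83×850 + 16.2×10⁻⁶×83×875 = 2.751 mm.
Since the ends are fixed, an axial force P builds up, equal in every segment, with P · Σ Lᵢ/(AᵢEᵢ) = δ_free.
Σ Lᵢ/(AᵢEᵢ) = 390/(2350×72×10³) + 850/(625×199×10³) + 875/(850×115×10³) = 1.809×10⁻⁵ mm/N.
So P = 2.751 / 1.809×10⁻⁵ = 152 kN, compressive.
σ_{copper} = P / A = 152000 / 850 = 178.9 MPa.

σ ≈ 179 MPa (compressive)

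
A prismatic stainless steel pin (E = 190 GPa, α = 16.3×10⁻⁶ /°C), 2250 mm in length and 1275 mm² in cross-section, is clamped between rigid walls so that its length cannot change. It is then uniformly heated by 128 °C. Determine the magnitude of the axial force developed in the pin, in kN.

P ≈ 505 kN (compressive)

With zero net strain, σ = E·αΔT = 190 GPa × 16.3×10⁻⁶ × 128 = 396.4 MPa.
Then P = σA = 396.4 × 1275 mm² = 505.4 kN, compressive.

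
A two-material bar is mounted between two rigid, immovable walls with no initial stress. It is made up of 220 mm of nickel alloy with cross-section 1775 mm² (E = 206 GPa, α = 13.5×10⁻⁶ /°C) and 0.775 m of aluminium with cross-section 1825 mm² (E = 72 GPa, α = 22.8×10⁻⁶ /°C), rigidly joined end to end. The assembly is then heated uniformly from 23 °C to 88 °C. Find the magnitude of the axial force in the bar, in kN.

P ≈ 206 kN (compressive)

With the walls removed the bar would change length by δ_free = Σ αᵢΔT Lᵢ = 13.5×10⁻⁶×65×220 + 22.8×10⁻⁶×65×775 = 1.342 mm.
The walls prevent any net length change, so an axial force P (same in every segment) develops. Compatibility: P · Σ Lᵢ/(AᵢEᵢ) = δ_free.
Σ Lᵢ/(AᵢEᵢ) = 220/(1775×206×10³) + 775/(1825×72×10³) = 6.5×10⁻⁶ mm/N.
So P = 1.342 / 6.5×10⁻⁶ = 206.4 kN, compressive.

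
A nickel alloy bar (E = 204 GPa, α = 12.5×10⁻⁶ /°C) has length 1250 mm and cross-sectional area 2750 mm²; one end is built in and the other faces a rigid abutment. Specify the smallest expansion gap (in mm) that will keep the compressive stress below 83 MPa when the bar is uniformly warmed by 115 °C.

g ≈ 1.29 mm

Free expansion if unrestrained: δ_free = αΔT L = 12.5×10⁻⁶ × 115 × 1250 = 1.797 mm.
A stress of 83 MPa corresponds to the wall pushing the bar back by σL/E = 83×1250/(204×10³) = 0.5086 mm.
So the gap has to take up the difference, g_min = δ_free − σL/E = 1.797 − 0.5086 = 1.288 mm.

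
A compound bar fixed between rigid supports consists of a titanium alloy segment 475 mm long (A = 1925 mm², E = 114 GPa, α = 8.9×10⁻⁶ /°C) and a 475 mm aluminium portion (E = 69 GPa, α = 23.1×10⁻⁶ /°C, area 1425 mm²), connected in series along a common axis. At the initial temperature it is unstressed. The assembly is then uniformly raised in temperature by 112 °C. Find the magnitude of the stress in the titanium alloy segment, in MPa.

If the supports were absent, the total length change would be Σ αᵢΔT Lᵢ = 8.9×10⁻⁶×112×475 + 23.1×10⁻⁶×112×475 = 1.702 mm.
Since the ends are fixed, an axial force P builds up, equal in every segment, with P · Σ Lᵢ/(AᵢEᵢ) = δ_free.
Σ Lᵢ/(AᵢEᵢ) = 475/(1925×114×10³) + 475/(1425×69×10³) = 6.995×10⁻⁶ mm/N.
P = 1.702 / 6.995×10⁻⁶ = 243400 N = 243.4 kN, compressive.
σ_{titanium alloy} = P / A = 243400 / 1925 = 126.4 MPa.

σ ≈ 126 MPa (compressive)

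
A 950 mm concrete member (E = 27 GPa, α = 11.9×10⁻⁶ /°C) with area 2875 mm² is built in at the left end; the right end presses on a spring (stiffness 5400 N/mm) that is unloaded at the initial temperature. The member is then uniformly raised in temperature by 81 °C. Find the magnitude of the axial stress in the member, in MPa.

σ ≈ 1.61 MPa (compressive)

Free thermal expansion: δ_free = αΔT L = 11.9×10⁻⁶ × 81 × 950 = 0.9157 mm.
With a force P in the spring, the elastic change of the member is PL/(AE) and that of the spring is P/k; compatibility requires their sum to equal δ_free.
So P = δ_free / [L/(AE) + 1/k] = 0.9157 / [ 950/(2875×27×10³) + 1/(5400) ].
P = 0.9157 / 0.0001974 = 4638 N.
σ = P/A = 4638/2875 = 1.613 MPa.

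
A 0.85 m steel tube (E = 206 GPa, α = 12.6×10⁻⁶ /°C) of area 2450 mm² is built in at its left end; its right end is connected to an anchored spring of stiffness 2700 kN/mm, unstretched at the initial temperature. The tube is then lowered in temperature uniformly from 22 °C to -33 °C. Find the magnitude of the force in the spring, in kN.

P ≈ 287 kN

If the spring were absent the tube would shorten by αΔT L = 12.6×10⁻⁶ × 55 × 850 = 0.589 mm.
Let P be the tensile force in the spring. The tube extends elastically by PL/(AE) and the spring stretches by P/k; together these equal δ_free.
P [ L/(AE) + 1/k ] = δ_free → P [ 850/(2450×206×10³) + 1/(2700×10³) ] = 0.589.
P = 0.589 / 2.055×10⁻⁶ = 286700 N.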